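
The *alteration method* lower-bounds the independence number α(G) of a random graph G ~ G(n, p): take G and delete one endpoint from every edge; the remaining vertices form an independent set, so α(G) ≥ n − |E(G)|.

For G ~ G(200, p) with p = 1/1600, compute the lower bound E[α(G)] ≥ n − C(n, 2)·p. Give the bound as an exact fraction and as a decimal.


E[|E(G)|] = C(200, 2)·p = 19900 · (1/1600) = 199/16.
E[α(G)] ≥ n − E[|E(G)|] = 200 − 199/16 = 3001/16.
Numerically: ≈ 187.5625.
(This is only a lower bound; the true E[α(G)] may be larger.)

E[α(G)] ≥ 3001/16 ≈ 187.5625.


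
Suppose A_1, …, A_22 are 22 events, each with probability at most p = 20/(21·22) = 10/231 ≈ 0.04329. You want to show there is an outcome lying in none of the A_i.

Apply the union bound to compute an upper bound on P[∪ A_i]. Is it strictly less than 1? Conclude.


Union bound: P[∪_{i=1}^{22} A_i] ≤ Σ_i P[A_i] ≤ 22·p = 22·(10/231) = 20/21.
Numerically: 20/21 ≈ 0.95238.
Is 20/21 < 1? YES.
Since P[∪ A_i] ≤ 20/21 < 1, the complement has P[∩ A_i^c] ≥ 1 − 20/21 = 1/21 > 0, so some outcome avoids every A_i.

22·p = 20/21 ≈ 0.95238; existence CERTIFIED by the union bound.


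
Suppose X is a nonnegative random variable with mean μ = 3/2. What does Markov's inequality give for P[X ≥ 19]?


μ = E[X] = 3/2, a = 19.
Markov: P[X ≥ 19] ≤ μ/a = (3/2)/19 = 3/38.
Numerically: ≈ 0.07895.
(Since a = 19 > μ = 1.50000, the bound 3/38 is < 1 and informative.)

P[X ≥ 19] ≤ 3/38 ≈ 0.07895.


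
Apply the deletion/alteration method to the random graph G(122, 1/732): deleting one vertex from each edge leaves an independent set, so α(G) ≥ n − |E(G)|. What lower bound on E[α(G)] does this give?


E[|E(G)|] = C(122, 2)·p = 7381 · (1/732) = 121/12.
E[α(G)] ≥ n − E[|E(G)|] = 122 − 121/12 = 1343/12.
Numerically: ≈ 111.91667.
(This is only a lower bound; the true E[α(G)] may be larger.)

E[α(G)] ≥ 1343/12 ≈ 111.91667.


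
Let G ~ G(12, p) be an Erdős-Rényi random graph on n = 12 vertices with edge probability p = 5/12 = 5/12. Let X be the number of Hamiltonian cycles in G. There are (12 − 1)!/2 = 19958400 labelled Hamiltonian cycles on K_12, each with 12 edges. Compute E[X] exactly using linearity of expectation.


K_12 has (12 − 1)!/2 = 19958400 labelled Hamiltonian cycles.
For each such Hamiltonian cycle H, let X_H = 1 if all 12 edges of H are present in G. Then P[X_H = 1] = p^{12} = (5/12)^{12} = 244140625/8916100448256.
By linearity: E[X] = Σ_H E[X_H] = 19958400 · p^{12} = 19958400 · 244140625/8916100448256 = 469970703125/859963392.
Numerically: E[X] ≈ 546.501.

E[X] = 19958400 · (5/12)^{12} = 469970703125/859963392 ≈ 546.501.


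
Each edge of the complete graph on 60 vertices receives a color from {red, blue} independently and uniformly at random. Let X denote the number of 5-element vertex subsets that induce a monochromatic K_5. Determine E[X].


Let X = Σ_S X_S over the C(60, 5) = 5461512 subsets S of size 5, where X_S = 1 if the K_5 on S is monochromatic.
For a fixed S, the K_5 on S has C(5, 2) = 10 edges. P[all 10 edges red] = (1/2)^10, and likewise for blue, so P[monochromatic] = 2·(1/2)^10 = 2^{1 − 10} = 1/512.
By linearity of expectation: E[X] = C(60, 5) · 2^{1 − 10} = 5461512 · 1/512 = 682689/64.
Numerically: E[X] ≈ 10667.016.

E[X] = C(60,5)·2^(1−C(5,2)) = 682689/64 ≈ 10667.016.


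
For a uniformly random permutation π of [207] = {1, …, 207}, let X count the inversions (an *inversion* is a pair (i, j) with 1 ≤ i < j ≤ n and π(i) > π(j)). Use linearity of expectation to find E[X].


Write X = Σ X_I over the C(207, 2) = 21321 pairs i < j, with X_I the indicator of one inversion.
There are 21321 indicators.
For each fixed pair i < j, the values π(i) and π(j) are two distinct elements of {1, …, 207} in uniformly random order; by symmetry P[π(i) > π(j)] = 1/2.
By linearity: E[X] = 21321 · (1/2) = C(207, 2) · (1/2) = 21321/2 = 21321/2 ≈ 10660.50000.

E[X] = 21321/2 = 10660.50000.


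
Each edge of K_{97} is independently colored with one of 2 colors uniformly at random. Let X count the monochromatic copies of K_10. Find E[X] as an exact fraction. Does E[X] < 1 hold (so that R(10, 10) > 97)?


E[X] = C(97, 10) · 2^{1 − 45} = 12576469727536 · 2^{−44} = 12576469727536/17592186044416.
As a reduced fraction: E[X] = 786029357971/1099511627776 ≈ 0.7148895.
Is E[X] < 1? YES.
Since E[X] < 1, there exists a 2-coloring of K_{97} with no monochromatic K_10; hence R(10, 10) > 97.

E[X] = 786029357971/1099511627776 ≈ 0.7148895; E[X] < 1, so R(10, 10) > 97.


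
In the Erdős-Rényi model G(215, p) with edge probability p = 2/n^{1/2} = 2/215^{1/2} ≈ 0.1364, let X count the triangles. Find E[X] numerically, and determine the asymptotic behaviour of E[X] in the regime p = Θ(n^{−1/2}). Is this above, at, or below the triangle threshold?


Number of potential triangles: C(215, 3) = 1633355.
Each occurs with probability p³ ≈ (0.1364)³ ≈ 2.537653e-03.
By linearity: E[X] = C(215, 3)·p³ ≈ 1633355 · 2.537653e-03 ≈ 4144.8888.
Since α = 1/2 < 1, p = c/n^{1/2} ≫ 1/n is above the triangle threshold p ~ 1/n. Asymptotically E[X] ~ (c³/6)·n^{3(1−α)} = (2³/6)·n^{1.5} → ∞; triangles are abundant w.h.p.

E[X] ≈ 4144.8888; in regime p = Θ(1/n^{1/2}) E[X] diverges (above the triangle threshold p ~ 1/n).


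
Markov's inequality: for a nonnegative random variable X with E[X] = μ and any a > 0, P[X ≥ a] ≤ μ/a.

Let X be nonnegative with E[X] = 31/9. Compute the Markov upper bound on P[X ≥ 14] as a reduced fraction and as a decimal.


μ = E[X] = 31/9, a = 14.
Markov: P[X ≥ 14] ≤ μ/a = (31/9)/14 = 31/126.
Numerically: ≈ 0.24603.
(Since a = 14 > μ = 3.44444, the bound 31/126 is < 1 and informative.)

P[X ≥ 14] ≤ 31/126 ≈ 0.24603.


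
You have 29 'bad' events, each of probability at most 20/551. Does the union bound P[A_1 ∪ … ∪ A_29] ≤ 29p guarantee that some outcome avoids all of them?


Union bound: P[∪_{i=1}^{29} A_i] ≤ Σ_i P[A_i] ≤ 29·p = 29·(20/551) = 20/19.
Numerically: 20/19 ≈ 1.05263.
Is 20/19 < 1? NO.
Since the bound 20/19 is ≥ 1, the union bound is uninformative here; it does NOT by itself certify existence.

29·p = 20/19 ≈ 1.05263; existence NOT certified by the union bound.


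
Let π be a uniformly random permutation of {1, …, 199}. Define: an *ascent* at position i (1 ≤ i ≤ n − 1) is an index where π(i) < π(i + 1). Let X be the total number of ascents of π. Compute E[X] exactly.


Write X = Σ X_I over i = 1, …, 198, with X_I the indicator of one ascent.
There are 198 indicators.
For each fixed i, the pair (π(i), π(i+1)) is a uniformly random ordered pair of distinct values from {1, …, 199}; by symmetry P[π(i) < π(i+1)] = 1/2.
By linearity: E[X] = 198 · (1/2) = (199 − 1) · (1/2) = 99 ≈ 99.00000.

E[X] = 99 = 99.00000.


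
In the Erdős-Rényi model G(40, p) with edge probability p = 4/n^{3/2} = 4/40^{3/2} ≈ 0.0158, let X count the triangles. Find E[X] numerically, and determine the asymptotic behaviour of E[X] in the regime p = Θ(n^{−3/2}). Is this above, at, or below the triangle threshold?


Number of potential triangles: C(40, 3) = 9880.
Each occurs with probability p³ ≈ (0.0158)³ ≈ 3.95285e-06.
By linearity: E[X] = C(40, 3)·p³ ≈ 9880 · 3.95285e-06 ≈ 0.039.
Since α = 3/2 > 1, p = c/n^{3/2} = o(1/n) is below the triangle threshold p ~ 1/n. Asymptotically E[X] ~ (c³/6)·n^{3(1−α)} = (4³/6)·n^{-1.5} → 0, so by Markov's inequality G has no triangles w.h.p.

E[X] ≈ 0.039; in regime p = Θ(1/n^{3/2}) E[X] tends to 0 (below the triangle threshold p ~ 1/n).


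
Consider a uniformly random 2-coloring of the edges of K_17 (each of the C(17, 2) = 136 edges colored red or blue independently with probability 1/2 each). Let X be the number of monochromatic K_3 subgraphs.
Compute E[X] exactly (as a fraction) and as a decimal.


Let X = Σ_S X_S over the C(17, 3) = 680 subsets S of size 3, where X_S = 1 if the K_3 on S is monochromatic.
For a fixed S, the K_3 on S has C(3, 2) = 3 edges. P[all 3 edges red] = (1/2)^3, and likewise for blue, so P[monochromatic] = 2·(1/2)^3 = 2^{1 − 3} = 1/4.
By linearity of expectation: E[X] = C(17, 3) · 2^{1 − 3} = 680 · 1/4 = 170.
Numerically: E[X] ≈ 170.0000.

E[X] = C(17,3)·2^(1−C(3,2)) = 170 ≈ 170.0000.


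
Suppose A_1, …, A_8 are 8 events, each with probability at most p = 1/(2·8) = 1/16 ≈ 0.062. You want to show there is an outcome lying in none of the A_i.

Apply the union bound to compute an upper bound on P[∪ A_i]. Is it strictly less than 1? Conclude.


Union bound: P[∪_{i=1}^{8} A_i] ≤ Σ_i P[A_i] ≤ 8·p = 8·(1/16) = 1/2.
Numerically: 1/2 ≈ 0.500.
Is 1/2 < 1? YES.
Since P[∪ A_i] ≤ 1/2 < 1, the complement has P[∩ A_i^c] ≥ 1 − 1/2 = 1/2 > 0, so some outcome avoids every A_i.

8·p = 1/2 ≈ 0.500; existence CERTIFIED by the union bound.


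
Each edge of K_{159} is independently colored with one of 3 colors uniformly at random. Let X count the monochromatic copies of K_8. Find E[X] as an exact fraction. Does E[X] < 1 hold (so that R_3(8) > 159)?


E[X] = C(159, 8) · 3^{1 − 28} = 8471208603429 · 3^{−27} = 8471208603429/7625597484987.
As a reduced fraction: E[X] = 941245400381/847288609443 ≈ 1.11089.
Is E[X] < 1? NO.
Since E[X] ≥ 1, the first-moment bound is inconclusive at n = 159; it does NOT by itself certify R_3(8) > 159.

E[X] = 941245400381/847288609443 ≈ 1.11089; E[X] ≥ 1; first-moment method inconclusive here.


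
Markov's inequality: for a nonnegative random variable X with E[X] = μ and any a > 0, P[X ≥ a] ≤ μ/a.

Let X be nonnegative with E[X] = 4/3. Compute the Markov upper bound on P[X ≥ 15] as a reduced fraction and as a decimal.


μ = E[X] = 4/3, a = 15.
Markov: P[X ≥ 15] ≤ μ/a = (4/3)/15 = 4/45.
Numerically: ≈ 0.08889.
(Since a = 15 > μ = 1.33333, the bound 4/45 is < 1 and informative.)

P[X ≥ 15] ≤ 4/45 ≈ 0.08889.


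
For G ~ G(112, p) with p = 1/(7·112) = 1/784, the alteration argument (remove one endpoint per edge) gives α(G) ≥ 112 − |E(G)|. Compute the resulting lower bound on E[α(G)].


E[|E(G)|] = C(112, 2)·p = 6216 · (1/784) = 111/14.
E[α(G)] ≥ n − E[|E(G)|] = 112 − 111/14 = 1457/14.
Numerically: ≈ 104.0714.
(This is only a lower bound; the true E[α(G)] may be larger.)

E[α(G)] ≥ 1457/14 ≈ 104.0714.


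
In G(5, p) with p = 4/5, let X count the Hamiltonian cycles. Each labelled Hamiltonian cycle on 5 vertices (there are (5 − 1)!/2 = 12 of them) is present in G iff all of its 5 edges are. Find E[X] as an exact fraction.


K_5 has (5 − 1)!/2 = 12 labelled Hamiltonian cycles.
For each such Hamiltonian cycle H, let X_H = 1 if all 5 edges of H are present in G. Then P[X_H = 1] = p^{5} = (4/5)^{5} = 1024/3125.
Summing the indicators: E[X] = Σ_H E[X_H] = 12 · p^{5} = 12 · 1024/3125 = 12288/3125.
Numerically: E[X] ≈ 3.932.

E[X] = 12 · (4/5)^{5} = 12288/3125 ≈ 3.932.


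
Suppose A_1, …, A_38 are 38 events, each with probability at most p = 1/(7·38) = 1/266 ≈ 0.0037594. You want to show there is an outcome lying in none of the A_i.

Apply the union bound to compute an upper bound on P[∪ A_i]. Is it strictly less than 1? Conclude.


Union bound: P[∪_{i=1}^{38} A_i] ≤ Σ_i P[A_i] ≤ 38·p = 38·(1/266) = 1/7.
Numerically: 1/7 ≈ 0.1428571.
Is 1/7 < 1? YES.
Since P[∪ A_i] ≤ 1/7 < 1, the complement has P[∩ A_i^c] ≥ 1 − 1/7 = 6/7 > 0, so some outcome avoids every A_i.

38·p = 1/7 ≈ 0.1428571; existence CERTIFIED by the union bound.


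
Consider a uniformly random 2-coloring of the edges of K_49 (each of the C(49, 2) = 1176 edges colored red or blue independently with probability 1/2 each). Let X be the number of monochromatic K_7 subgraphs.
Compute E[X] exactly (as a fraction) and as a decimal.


Let X = Σ_S X_S over the C(49, 7) = 85900584 subsets S of size 7, where X_S = 1 if the K_7 on S is monochromatic.
For a fixed S, the K_7 on S has C(7, 2) = 21 edges. P[all 21 edges red] = (1/2)^21, and likewise for blue, so P[monochromatic] = 2·(1/2)^21 = 2^{1 − 21} = 1/1048576.
By linearity: E[X] = C(49, 7) · 2^{1 − 21} = 85900584 · 1/1048576 = 10737573/131072.
Numerically: E[X] ≈ 81.921.

E[X] = C(49,7)·2^(1−C(7,2)) = 10737573/131072 ≈ 81.921.


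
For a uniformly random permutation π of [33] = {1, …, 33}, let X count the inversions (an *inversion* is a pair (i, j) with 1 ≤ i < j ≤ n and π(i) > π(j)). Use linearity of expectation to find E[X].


Write X = Σ X_I over the C(33, 2) = 528 pairs i < j, with X_I the indicator of one inversion.
There are 528 indicators.
For each fixed pair i < j, the values π(i) and π(j) are two distinct elements of {1, …, 33} in uniformly random order; by symmetry P[π(i) > π(j)] = 1/2.
By linearity: E[X] = 528 · (1/2) = C(33, 2) · (1/2) = 528/2 = 264 ≈ 264.000.

E[X] = 264 = 264.000.


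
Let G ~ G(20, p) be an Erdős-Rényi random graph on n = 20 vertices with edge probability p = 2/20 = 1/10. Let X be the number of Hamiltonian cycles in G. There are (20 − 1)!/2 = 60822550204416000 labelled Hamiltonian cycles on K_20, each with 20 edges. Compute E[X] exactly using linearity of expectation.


K_20 has (20 − 1)!/2 = 60822550204416000 labelled Hamiltonian cycles.
For each such Hamiltonian cycle H, let X_H = 1 if all 20 edges of H are present in G. Then P[X_H = 1] = p^{20} = (1/10)^{20} = 1/100000000000000000000.
By linearity: E[X] = Σ_H E[X_H] = 60822550204416000 · p^{20} = 60822550204416000 · 1/100000000000000000000 = 14849255421/24414062500000.
Numerically: E[X] ≈ 0.00060823.

E[X] = 60822550204416000 · (1/10)^{20} = 14849255421/24414062500000 ≈ 0.00060823.


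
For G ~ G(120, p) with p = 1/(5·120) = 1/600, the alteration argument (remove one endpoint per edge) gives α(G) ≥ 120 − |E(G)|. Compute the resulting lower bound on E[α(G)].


E[|E(G)|] = C(120, 2)·p = 7140 · (1/600) = 119/10.
E[α(G)] ≥ n − E[|E(G)|] = 120 − 119/10 = 1081/10.
Numerically: ≈ 108.100.
(This is only a lower bound; the true E[α(G)] may be larger.)

E[α(G)] ≥ 1081/10 ≈ 108.100.


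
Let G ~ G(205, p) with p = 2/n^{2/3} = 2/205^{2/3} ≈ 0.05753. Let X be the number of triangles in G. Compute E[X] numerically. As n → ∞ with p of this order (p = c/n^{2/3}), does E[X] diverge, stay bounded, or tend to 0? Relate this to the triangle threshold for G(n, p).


Number of potential triangles: C(205, 3) = 1414910.
Each occurs with probability p³ ≈ (0.05753)³ ≈ 1.903629e-04.
By linearity: E[X] = C(205, 3)·p³ ≈ 1414910 · 1.903629e-04 ≈ 269.3463.
Since α = 2/3 < 1, p = c/n^{2/3} ≫ 1/n is above the triangle threshold p ~ 1/n. Asymptotically E[X] ~ (c³/6)·n^{3(1−α)} = (2³/6)·n^{1} → ∞; triangles are abundant w.h.p.

E[X] ≈ 269.3463; in regime p = Θ(1/n^{2/3}) E[X] diverges (above the triangle threshold p ~ 1/n).


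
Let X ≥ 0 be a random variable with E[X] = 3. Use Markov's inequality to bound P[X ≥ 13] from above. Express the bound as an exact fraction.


μ = E[X] = 3, a = 13.
Markov: P[X ≥ 13] ≤ μ/a = (3)/13 = 3/13.
Numerically: ≈ 0.2308.
(Since a = 13 > μ = 3.0000, the bound 3/13 is < 1 and informative.)

P[X ≥ 13] ≤ 3/13 ≈ 0.2308.


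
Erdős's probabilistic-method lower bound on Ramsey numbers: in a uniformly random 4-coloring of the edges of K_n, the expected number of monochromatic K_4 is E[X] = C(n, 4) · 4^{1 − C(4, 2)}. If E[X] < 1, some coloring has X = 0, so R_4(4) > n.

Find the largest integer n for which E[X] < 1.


We need C(n, 4) · 4^{1 − 6} < 1, i.e. C(n, 4) < 4^{6 − 1} = 1024.
Check values of n near the boundary:
  n = 8: C(8, 4) = 70; 70 < 1024? YES
  n = 9: C(9, 4) = 126; 126 < 1024? YES
  n = 10: C(10, 4) = 210; 210 < 1024? YES
  n = 11: C(11, 4) = 330; 330 < 1024? YES
  n = 12: C(12, 4) = 495; 495 < 1024? YES
  n = 13: C(13, 4) = 715; 715 < 1024? YES
  n = 14: C(14, 4) = 1001; 1001 < 1024? YES
  n = 15: C(15, 4) = 1365; 1365 < 1024? NO
The largest n with C(n, 4) < 1024 is n = 14 (where E[X] = 1001/1024 ≈ 0.978). Hence R_4(4) > 14, i.e. R_4(4) ≥ 15.

Largest n = 14; hence R_4(4) > 14.


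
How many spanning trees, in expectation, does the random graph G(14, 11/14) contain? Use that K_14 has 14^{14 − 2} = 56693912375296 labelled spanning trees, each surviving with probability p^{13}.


K_14 has 14^{14 − 2} = 56693912375296 labelled spanning trees.
For each such spanning tree H, let X_H = 1 if all 13 edges of H are present in G. Then P[X_H = 1] = p^{13} = (11/14)^{13} = 34522712143931/793714773254144.
Summing the indicators: E[X] = Σ_H E[X_H] = 56693912375296 · p^{13} = 56693912375296 · 34522712143931/793714773254144 = 34522712143931/14.
Numerically: E[X] ≈ 2.47e+12.

E[X] = 56693912375296 · (11/14)^{13} = 34522712143931/14 ≈ 2.47e+12.


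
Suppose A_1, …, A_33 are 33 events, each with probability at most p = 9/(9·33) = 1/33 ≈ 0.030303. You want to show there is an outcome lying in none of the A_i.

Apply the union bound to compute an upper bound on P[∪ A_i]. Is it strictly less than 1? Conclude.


Union bound: P[∪_{i=1}^{33} A_i] ≤ Σ_i P[A_i] ≤ 33·p = 33·(1/33) = 1.
Numerically: 1 ≈ 1.000000.
Is 1 < 1? NO.
Since the bound 1 is ≥ 1, the union bound is uninformative here; it does NOT by itself certify existence.

33·p = 1 ≈ 1.000000; existence NOT certified by the union bound.


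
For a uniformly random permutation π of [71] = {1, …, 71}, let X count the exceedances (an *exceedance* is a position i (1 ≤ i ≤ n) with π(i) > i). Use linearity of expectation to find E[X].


Write X = Σ_{i=1}^{71} X_i, where X_i = 1_{π(i) > i}.
For each fixed i, π(i) is uniform over {1, …, 71} (marginal of a uniform permutation), so P[π(i) > i] = (n − i)/n. Summing: Σ_{i=1}^{71} (n − i)/n = (0 + 1 + … + 70)/71 = 71(71 − 1)/(2·71) = (71 − 1)/2.
Hence E[X] = Σ_{i=1}^{71} (71 − i)/71 = 35 ≈ 35.000000.

E[X] = 35 = 35.000000.


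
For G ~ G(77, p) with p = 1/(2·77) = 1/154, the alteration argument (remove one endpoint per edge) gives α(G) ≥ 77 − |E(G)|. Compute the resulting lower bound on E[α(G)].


E[|E(G)|] = C(77, 2)·p = 2926 · (1/154) = 19.
E[α(G)] ≥ n − E[|E(G)|] = 77 − 19 = 58.
Numerically: ≈ 58.00000.
(This is only a lower bound; the true E[α(G)] may be larger.)

E[α(G)] ≥ 58 ≈ 58.00000.


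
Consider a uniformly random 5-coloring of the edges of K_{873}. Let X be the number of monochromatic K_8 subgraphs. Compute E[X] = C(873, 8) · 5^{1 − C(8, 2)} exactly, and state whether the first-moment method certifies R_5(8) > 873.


E[X] = C(873, 8) · 5^{1 − 28} = 8102594482562031309 · 5^{−27} = 8102594482562031309/7450580596923828125.
As a reduced fraction: E[X] = 8102594482562031309/7450580596923828125 ≈ 1.087512.
Is E[X] < 1? NO.
Since E[X] ≥ 1, the first-moment bound is inconclusive at n = 873; it does NOT by itself certify R_5(8) > 873.

E[X] = 8102594482562031309/7450580596923828125 ≈ 1.087512; E[X] ≥ 1; first-moment method inconclusive here.


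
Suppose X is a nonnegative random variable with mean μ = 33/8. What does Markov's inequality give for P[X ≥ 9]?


μ = E[X] = 33/8, a = 9.
Markov: P[X ≥ 9] ≤ μ/a = (33/8)/9 = 11/24.
Numerically: ≈ 0.4583.
(Since a = 9 > μ = 4.1250, the bound 11/24 is < 1 and informative.)

P[X ≥ 9] ≤ 11/24 ≈ 0.4583.


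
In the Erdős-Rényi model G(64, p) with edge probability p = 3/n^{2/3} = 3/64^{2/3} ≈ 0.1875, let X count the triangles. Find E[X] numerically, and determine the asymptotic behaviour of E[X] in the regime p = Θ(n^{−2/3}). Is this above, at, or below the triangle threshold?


Number of potential triangles: C(64, 3) = 41664.
Each occurs with probability p³ ≈ (0.1875)³ ≈ 6.5917969e-03.
By linearity: E[X] = C(64, 3)·p³ ≈ 41664 · 6.5917969e-03 ≈ 274.64063.
Since α = 2/3 < 1, p = c/n^{2/3} ≫ 1/n is above the triangle threshold p ~ 1/n. Asymptotically E[X] ~ (c³/6)·n^{3(1−α)} = (3³/6)·n^{1} → ∞; triangles are abundant w.h.p.

E[X] ≈ 274.64063; in regime p = Θ(1/n^{2/3}) E[X] diverges (above the triangle threshold p ~ 1/n).


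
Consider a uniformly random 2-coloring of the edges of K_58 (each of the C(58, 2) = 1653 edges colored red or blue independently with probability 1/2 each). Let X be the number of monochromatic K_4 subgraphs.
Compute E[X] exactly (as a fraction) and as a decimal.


Let X = Σ_S X_S over the C(58, 4) = 424270 subsets S of size 4, where X_S = 1 if the K_4 on S is monochromatic.
For a fixed S, the K_4 on S has C(4, 2) = 6 edges. P[all 6 edges red] = (1/2)^6, and likewise for blue, so P[monochromatic] = 2·(1/2)^6 = 2^{1 − 6} = 1/32.
By linearity of expectation: E[X] = C(58, 4) · 2^{1 − 6} = 424270 · 1/32 = 212135/16.
Numerically: E[X] ≈ 13258.43750.

E[X] = C(58,4)·2^(1−C(4,2)) = 212135/16 ≈ 13258.43750.


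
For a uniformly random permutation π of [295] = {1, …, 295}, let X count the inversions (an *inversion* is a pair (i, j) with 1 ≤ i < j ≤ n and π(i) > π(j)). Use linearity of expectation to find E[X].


Write X = Σ X_I over the C(295, 2) = 43365 pairs i < j, with X_I the indicator of one inversion.
There are 43365 indicators.
For each fixed pair i < j, the values π(i) and π(j) are two distinct elements of {1, …, 295} in uniformly random order; by symmetry P[π(i) > π(j)] = 1/2.
By linearity: E[X] = 43365 · (1/2) = C(295, 2) · (1/2) = 43365/2 = 43365/2 ≈ 21682.50000.

E[X] = 43365/2 = 21682.50000.


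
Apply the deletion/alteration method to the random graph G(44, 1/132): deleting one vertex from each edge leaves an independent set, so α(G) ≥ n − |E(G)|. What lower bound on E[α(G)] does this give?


E[|E(G)|] = C(44, 2)·p = 946 · (1/132) = 43/6.
E[α(G)] ≥ n − E[|E(G)|] = 44 − 43/6 = 221/6.
Numerically: ≈ 36.83333.
(This is only a lower bound; the true E[α(G)] may be larger.)

E[α(G)] ≥ 221/6 ≈ 36.83333.


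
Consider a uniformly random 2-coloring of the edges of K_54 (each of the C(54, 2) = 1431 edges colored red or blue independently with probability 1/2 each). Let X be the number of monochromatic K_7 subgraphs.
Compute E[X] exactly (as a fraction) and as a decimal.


Let X = Σ_S X_S over the C(54, 7) = 177100560 subsets S of size 7, where X_S = 1 if the K_7 on S is monochromatic.
For a fixed S, the K_7 on S has C(7, 2) = 21 edges. P[all 21 edges red] = (1/2)^21, and likewise for blue, so P[monochromatic] = 2·(1/2)^21 = 2^{1 − 21} = 1/1048576.
Summing: E[X] = C(54, 7) · 2^{1 − 21} = 177100560 · 1/1048576 = 11068785/65536.
Numerically: E[X] ≈ 168.89626.

E[X] = C(54,7)·2^(1−C(7,2)) = 11068785/65536 ≈ 168.89626.


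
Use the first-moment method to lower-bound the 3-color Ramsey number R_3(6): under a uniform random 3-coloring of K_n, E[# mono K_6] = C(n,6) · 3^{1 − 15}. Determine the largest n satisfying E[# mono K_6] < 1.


We need C(n, 6) · 3^{1 − 15} < 1, i.e. C(n, 6) < 3^{15 − 1} = 4782969.
Check values of n near the boundary:
  n = 35: C(35, 6) = 1623160; 1623160 < 4782969? YES
  n = 36: C(36, 6) = 1947792; 1947792 < 4782969? YES
  n = 37: C(37, 6) = 2324784; 2324784 < 4782969? YES
  n = 38: C(38, 6) = 2760681; 2760681 < 4782969? YES
  n = 39: C(39, 6) = 3262623; 3262623 < 4782969? YES
  n = 40: C(40, 6) = 3838380; 3838380 < 4782969? YES
  n = 41: C(41, 6) = 4496388; 4496388 < 4782969? YES
  n = 42: C(42, 6) = 5245786; 5245786 < 4782969? NO
  n = 43: C(43, 6) = 6096454; 6096454 < 4782969? NO
The largest n with C(n, 6) < 4782969 is n = 41 (where E[X] = 1498796/1594323 ≈ 0.9400830). Hence R_3(6) > 41, i.e. R_3(6) ≥ 42.

Largest n = 41; hence R_3(6) > 41.


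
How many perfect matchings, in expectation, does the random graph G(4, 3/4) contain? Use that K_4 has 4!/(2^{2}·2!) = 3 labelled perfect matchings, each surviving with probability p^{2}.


K_4 has 4!/(2^{2}·2!) = 3 labelled perfect matchings.
For each such perfect matching H, let X_H = 1 if all 2 edges of H are present in G. Then P[X_H = 1] = p^{2} = (3/4)^{2} = 9/16.
By linearity of expectation: E[X] = Σ_H E[X_H] = 3 · p^{2} = 3 · 9/16 = 27/16.
Numerically: E[X] ≈ 1.6875.

E[X] = 3 · (3/4)^{2} = 27/16 ≈ 1.6875.


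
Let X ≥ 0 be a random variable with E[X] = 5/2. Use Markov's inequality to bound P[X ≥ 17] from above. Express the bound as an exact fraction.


μ = E[X] = 5/2, a = 17.
Markov: P[X ≥ 17] ≤ μ/a = (5/2)/17 = 5/34.
Numerically: ≈ 0.147059.
(Since a = 17 > μ = 2.500000, the bound 5/34 is < 1 and informative.)

P[X ≥ 17] ≤ 5/34 ≈ 0.147059.


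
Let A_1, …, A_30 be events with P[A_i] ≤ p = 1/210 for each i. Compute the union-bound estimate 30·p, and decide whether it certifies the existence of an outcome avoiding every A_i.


Union bound: P[∪_{i=1}^{30} A_i] ≤ Σ_i P[A_i] ≤ 30·p = 30·(1/210) = 1/7.
Numerically: 1/7 ≈ 0.143.
Is 1/7 < 1? YES.
Since P[∪ A_i] ≤ 1/7 < 1, the complement has P[∩ A_i^c] ≥ 1 − 1/7 = 6/7 > 0, so some outcome avoids every A_i.

30·p = 1/7 ≈ 0.143; existence CERTIFIED by the union bound.


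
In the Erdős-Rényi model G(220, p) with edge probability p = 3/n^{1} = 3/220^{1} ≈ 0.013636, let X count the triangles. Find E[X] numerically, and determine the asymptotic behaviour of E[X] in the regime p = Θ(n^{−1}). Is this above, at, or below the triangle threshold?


Number of potential triangles: C(220, 3) = 1750540.
Each occurs with probability p³ ≈ (0.013636)³ ≈ 2.5356875e-06.
By linearity: E[X] = C(220, 3)·p³ ≈ 1750540 · 2.5356875e-06 ≈ 4.43882.
Here α = 1, so p = 3/n is exactly at the triangle threshold p ~ 1/n. Asymptotically E[X] → c³/6 = 3³/6 = 9/2 ≈ 4.50000, a bounded constant. In this regime the triangle count is asymptotically Poisson(c³/6).

E[X] ≈ 4.43882; in regime p = Θ(1/n^{1}) E[X] stays bounded (at the triangle threshold p ~ 1/n).


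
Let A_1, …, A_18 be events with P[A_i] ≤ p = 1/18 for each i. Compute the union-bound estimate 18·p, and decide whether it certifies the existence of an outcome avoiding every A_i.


Union bound: P[∪_{i=1}^{18} A_i] ≤ Σ_i P[A_i] ≤ 18·p = 18·(1/18) = 1.
Numerically: 1 ≈ 1.0000000.
Is 1 < 1? NO.
Since the bound 1 is ≥ 1, the union bound is uninformative here; it does NOT by itself certify existence.

18·p = 1 ≈ 1.0000000; existence NOT certified by the union bound.


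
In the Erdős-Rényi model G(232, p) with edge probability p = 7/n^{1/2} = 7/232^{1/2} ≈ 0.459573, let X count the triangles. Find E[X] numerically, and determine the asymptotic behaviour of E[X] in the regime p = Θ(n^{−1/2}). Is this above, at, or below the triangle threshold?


Number of potential triangles: C(232, 3) = 2054360.
Each occurs with probability p³ ≈ (0.459573)³ ≈ 9.70648846e-02.
By linearity: E[X] = C(232, 3)·p³ ≈ 2054360 · 9.70648846e-02 ≈ 199406.216400.
Since α = 1/2 < 1, p = c/n^{1/2} ≫ 1/n is above the triangle threshold p ~ 1/n. Asymptotically E[X] ~ (c³/6)·n^{3(1−α)} = (7³/6)·n^{1.5} → ∞; triangles are abundant w.h.p.

E[X] ≈ 199406.216400; in regime p = Θ(1/n^{1/2}) E[X] diverges (above the triangle threshold p ~ 1/n).


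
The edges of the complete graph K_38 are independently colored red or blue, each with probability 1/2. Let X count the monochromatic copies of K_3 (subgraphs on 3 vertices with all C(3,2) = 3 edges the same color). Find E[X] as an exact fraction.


Let X = Σ_S X_S over the C(38, 3) = 8436 subsets S of size 3, where X_S = 1 if the K_3 on S is monochromatic.
For a fixed S, the K_3 on S has C(3, 2) = 3 edges. P[all 3 edges red] = (1/2)^3, and likewise for blue, so P[monochromatic] = 2·(1/2)^3 = 2^{1 − 3} = 1/4.
By linearity: E[X] = C(38, 3) · 2^{1 − 3} = 8436 · 1/4 = 2109.
Numerically: E[X] ≈ 2109.000000.

E[X] = C(38,3)·2^(1−C(3,2)) = 2109 ≈ 2109.000000.


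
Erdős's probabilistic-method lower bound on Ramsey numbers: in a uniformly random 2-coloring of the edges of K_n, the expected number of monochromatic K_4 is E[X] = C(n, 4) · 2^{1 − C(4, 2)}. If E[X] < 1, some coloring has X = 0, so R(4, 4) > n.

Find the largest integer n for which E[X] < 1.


We need C(n, 4) · 2^{1 − 6} < 1, i.e. C(n, 4) < 2^{6 − 1} = 32.
Check values of n near the boundary:
  n = 5: C(5, 4) = 5; 5 < 32? YES
  n = 6: C(6, 4) = 15; 15 < 32? YES
  n = 7: C(7, 4) = 35; 35 < 32? NO
The largest n with C(n, 4) < 32 is n = 6 (where E[X] = 15/32 ≈ 0.4688). Hence R(4, 4) > 6, i.e. R(4, 4) ≥ 7.

Largest n = 6; hence R(4, 4) > 6.


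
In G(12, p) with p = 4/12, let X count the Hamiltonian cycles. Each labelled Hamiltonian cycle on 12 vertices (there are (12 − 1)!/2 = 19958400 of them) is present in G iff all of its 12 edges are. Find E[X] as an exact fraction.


K_12 has (12 − 1)!/2 = 19958400 labelled Hamiltonian cycles.
For each such Hamiltonian cycle H, let X_H = 1 if all 12 edges of H are present in G. Then P[X_H = 1] = p^{12} = (1/3)^{12} = 1/531441.
By linearity: E[X] = Σ_H E[X_H] = 19958400 · p^{12} = 19958400 · 1/531441 = 246400/6561.
Numerically: E[X] ≈ 37.6.

E[X] = 19958400 · (1/3)^{12} = 246400/6561 ≈ 37.6.


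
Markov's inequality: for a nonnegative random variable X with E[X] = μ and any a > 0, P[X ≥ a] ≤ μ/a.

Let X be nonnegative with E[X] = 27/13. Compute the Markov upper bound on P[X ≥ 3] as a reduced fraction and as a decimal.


μ = E[X] = 27/13, a = 3.
Markov: P[X ≥ 3] ≤ μ/a = (27/13)/3 = 9/13.
Numerically: ≈ 0.692308.
(Since a = 3 > μ = 2.076923, the bound 9/13 is < 1 and informative.)

P[X ≥ 3] ≤ 9/13 ≈ 0.692308.


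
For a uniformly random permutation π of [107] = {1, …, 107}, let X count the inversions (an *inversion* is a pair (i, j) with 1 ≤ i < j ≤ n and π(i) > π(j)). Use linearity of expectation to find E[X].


Write X = Σ X_I over the C(107, 2) = 5671 pairs i < j, with X_I the indicator of one inversion.
There are 5671 indicators.
For each fixed pair i < j, the values π(i) and π(j) are two distinct elements of {1, …, 107} in uniformly random order; by symmetry P[π(i) > π(j)] = 1/2.
By linearity: E[X] = 5671 · (1/2) = C(107, 2) · (1/2) = 5671/2 = 5671/2 ≈ 2835.500.

E[X] = 5671/2 = 2835.500.


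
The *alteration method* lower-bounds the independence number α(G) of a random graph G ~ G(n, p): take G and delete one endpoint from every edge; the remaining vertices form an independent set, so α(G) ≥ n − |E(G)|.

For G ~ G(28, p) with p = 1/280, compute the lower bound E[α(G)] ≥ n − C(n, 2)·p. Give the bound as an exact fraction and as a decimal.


E[|E(G)|] = C(28, 2)·p = 378 · (1/280) = 27/20.
E[α(G)] ≥ n − E[|E(G)|] = 28 − 27/20 = 533/20.
Numerically: ≈ 26.650.
(This is only a lower bound; the true E[α(G)] may be larger.)

E[α(G)] ≥ 533/20 ≈ 26.650.


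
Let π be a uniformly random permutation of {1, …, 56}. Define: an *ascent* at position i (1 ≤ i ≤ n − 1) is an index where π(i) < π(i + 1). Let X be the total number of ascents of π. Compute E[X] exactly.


Write X = Σ X_I over i = 1, …, 55, with X_I the indicator of one ascent.
There are 55 indicators.
For each fixed i, the pair (π(i), π(i+1)) is a uniformly random ordered pair of distinct values from {1, …, 56}; by symmetry P[π(i) < π(i+1)] = 1/2.
By linearity: E[X] = 55 · (1/2) = (56 − 1) · (1/2) = 55/2 ≈ 27.50000.

E[X] = 55/2 = 27.50000.


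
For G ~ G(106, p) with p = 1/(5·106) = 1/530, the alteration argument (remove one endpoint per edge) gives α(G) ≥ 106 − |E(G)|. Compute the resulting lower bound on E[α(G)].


E[|E(G)|] = C(106, 2)·p = 5565 · (1/530) = 21/2.
E[α(G)] ≥ n − E[|E(G)|] = 106 − 21/2 = 191/2.
Numerically: ≈ 95.500000.
(This is only a lower bound; the true E[α(G)] may be larger.)

E[α(G)] ≥ 191/2 ≈ 95.500000.


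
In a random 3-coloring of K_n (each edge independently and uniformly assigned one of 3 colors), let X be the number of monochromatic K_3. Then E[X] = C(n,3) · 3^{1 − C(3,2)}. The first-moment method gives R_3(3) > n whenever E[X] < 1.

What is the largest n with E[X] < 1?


We need C(n, 3) · 3^{1 − 3} < 1, i.e. C(n, 3) < 3^{3 − 1} = 9.
Check values of n near the boundary:
  n = 3: C(3, 3) = 1; 1 < 9? YES
  n = 4: C(4, 3) = 4; 4 < 9? YES
  n = 5: C(5, 3) = 10; 10 < 9? NO
  n = 6: C(6, 3) = 20; 20 < 9? NO
  n = 7: C(7, 3) = 35; 35 < 9? NO
The largest n with C(n, 3) < 9 is n = 4 (where E[X] = 4/9 ≈ 0.444). Hence R_3(3) > 4, i.e. R_3(3) ≥ 5.

Largest n = 4; hence R_3(3) > 4.


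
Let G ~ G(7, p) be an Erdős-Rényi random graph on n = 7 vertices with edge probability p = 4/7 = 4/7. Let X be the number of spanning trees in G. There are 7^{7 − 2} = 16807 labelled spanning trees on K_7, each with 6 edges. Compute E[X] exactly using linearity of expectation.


K_7 has 7^{7 − 2} = 16807 labelled spanning trees.
For each such spanning tree H, let X_H = 1 if all 6 edges of H are present in G. Then P[X_H = 1] = p^{6} = (4/7)^{6} = 4096/117649.
By linearity: E[X] = Σ_H E[X_H] = 16807 · p^{6} = 16807 · 4096/117649 = 4096/7.
Numerically: E[X] ≈ 585.

E[X] = 16807 · (4/7)^{6} = 4096/7 ≈ 585.


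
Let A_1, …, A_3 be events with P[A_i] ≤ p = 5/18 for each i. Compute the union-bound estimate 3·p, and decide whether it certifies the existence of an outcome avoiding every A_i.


Union bound: P[∪_{i=1}^{3} A_i] ≤ Σ_i P[A_i] ≤ 3·p = 3·(5/18) = 5/6.
Numerically: 5/6 ≈ 0.833.
Is 5/6 < 1? YES.
Since P[∪ A_i] ≤ 5/6 < 1, the complement has P[∩ A_i^c] ≥ 1 − 5/6 = 1/6 > 0, so some outcome avoids every A_i.

3·p = 5/6 ≈ 0.833; existence CERTIFIED by the union bound.


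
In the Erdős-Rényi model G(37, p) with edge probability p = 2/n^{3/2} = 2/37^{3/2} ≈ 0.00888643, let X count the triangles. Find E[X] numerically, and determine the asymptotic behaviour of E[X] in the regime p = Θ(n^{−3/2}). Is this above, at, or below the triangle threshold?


Number of potential triangles: C(37, 3) = 7770.
Each occurs with probability p³ ≈ (0.00888643)³ ≈ 7.01749689e-07.
By linearity: E[X] = C(37, 3)·p³ ≈ 7770 · 7.01749689e-07 ≈ 0.005453.
Since α = 3/2 > 1, p = c/n^{3/2} = o(1/n) is below the triangle threshold p ~ 1/n. Asymptotically E[X] ~ (c³/6)·n^{3(1−α)} = (2³/6)·n^{-1.5} → 0, so by Markov's inequality G has no triangles w.h.p.

E[X] ≈ 0.005453; in regime p = Θ(1/n^{3/2}) E[X] tends to 0 (below the triangle threshold p ~ 1/n).


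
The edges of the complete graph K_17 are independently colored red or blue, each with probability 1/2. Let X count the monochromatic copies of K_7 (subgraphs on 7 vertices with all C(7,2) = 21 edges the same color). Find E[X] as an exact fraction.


Let X = Σ_S X_S over the C(17, 7) = 19448 subsets S of size 7, where X_S = 1 if the K_7 on S is monochromatic.
For a fixed S, the K_7 on S has C(7, 2) = 21 edges. P[all 21 edges red] = (1/2)^21, and likewise for blue, so P[monochromatic] = 2·(1/2)^21 = 2^{1 − 21} = 1/1048576.
Summing: E[X] = C(17, 7) · 2^{1 − 21} = 19448 · 1/1048576 = 2431/131072.
Numerically: E[X] ≈ 0.018547.

E[X] = C(17,7)·2^(1−C(7,2)) = 2431/131072 ≈ 0.018547.


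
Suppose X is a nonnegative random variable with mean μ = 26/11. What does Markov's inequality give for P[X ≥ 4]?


μ = E[X] = 26/11, a = 4.
Markov: P[X ≥ 4] ≤ μ/a = (26/11)/4 = 13/22.
Numerically: ≈ 0.5909.
(Since a = 4 > μ = 2.3636, the bound 13/22 is < 1 and informative.)

P[X ≥ 4] ≤ 13/22 ≈ 0.5909.


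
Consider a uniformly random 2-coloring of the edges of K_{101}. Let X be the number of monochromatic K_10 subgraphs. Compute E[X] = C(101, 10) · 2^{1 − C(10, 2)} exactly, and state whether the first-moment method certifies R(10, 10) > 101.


E[X] = C(101, 10) · 2^{1 − 45} = 19212541264840 · 2^{−44} = 19212541264840/17592186044416.
As a reduced fraction: E[X] = 2401567658105/2199023255552 ≈ 1.09211.
Is E[X] < 1? NO.
Since E[X] ≥ 1, the first-moment bound is inconclusive at n = 101; it does NOT by itself certify R(10, 10) > 101.

E[X] = 2401567658105/2199023255552 ≈ 1.09211; E[X] ≥ 1; first-moment method inconclusive here.


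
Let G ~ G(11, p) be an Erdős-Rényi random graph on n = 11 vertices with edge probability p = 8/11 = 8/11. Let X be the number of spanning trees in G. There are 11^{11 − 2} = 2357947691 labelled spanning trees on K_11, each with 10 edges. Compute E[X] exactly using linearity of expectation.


K_11 has 11^{11 − 2} = 2357947691 labelled spanning trees.
For each such spanning tree H, let X_H = 1 if all 10 edges of H are present in G. Then P[X_H = 1] = p^{10} = (8/11)^{10} = 1073741824/25937424601.
Summing the indicators: E[X] = Σ_H E[X_H] = 2357947691 · p^{10} = 2357947691 · 1073741824/25937424601 = 1073741824/11.
Numerically: E[X] ≈ 9.76e+07.

E[X] = 2357947691 · (8/11)^{10} = 1073741824/11 ≈ 9.76e+07.


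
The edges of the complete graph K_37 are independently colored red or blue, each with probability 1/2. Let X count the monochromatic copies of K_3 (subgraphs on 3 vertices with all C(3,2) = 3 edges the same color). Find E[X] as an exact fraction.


Let X = Σ_S X_S over the C(37, 3) = 7770 subsets S of size 3, where X_S = 1 if the K_3 on S is monochromatic.
For a fixed S, the K_3 on S has C(3, 2) = 3 edges. P[all 3 edges red] = (1/2)^3, and likewise for blue, so P[monochromatic] = 2·(1/2)^3 = 2^{1 − 3} = 1/4.
Summing: E[X] = C(37, 3) · 2^{1 − 3} = 7770 · 1/4 = 3885/2.
Numerically: E[X] ≈ 1942.500000.

E[X] = C(37,3)·2^(1−C(3,2)) = 3885/2 ≈ 1942.500000.


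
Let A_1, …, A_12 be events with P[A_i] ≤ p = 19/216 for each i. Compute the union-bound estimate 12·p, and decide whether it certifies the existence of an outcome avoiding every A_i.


Union bound: P[∪_{i=1}^{12} A_i] ≤ Σ_i P[A_i] ≤ 12·p = 12·(19/216) = 19/18.
Numerically: 19/18 ≈ 1.056.
Is 19/18 < 1? NO.
Since the bound 19/18 is ≥ 1, the union bound is uninformative here; it does NOT by itself certify existence.

12·p = 19/18 ≈ 1.056; existence NOT certified by the union bound.


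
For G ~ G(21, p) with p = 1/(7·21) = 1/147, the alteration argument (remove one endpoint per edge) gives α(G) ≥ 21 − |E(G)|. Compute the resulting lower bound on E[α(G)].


E[|E(G)|] = C(21, 2)·p = 210 · (1/147) = 10/7.
E[α(G)] ≥ n − E[|E(G)|] = 21 − 10/7 = 137/7.
Numerically: ≈ 19.571429.
(This is only a lower bound; the true E[α(G)] may be larger.)

E[α(G)] ≥ 137/7 ≈ 19.571429.


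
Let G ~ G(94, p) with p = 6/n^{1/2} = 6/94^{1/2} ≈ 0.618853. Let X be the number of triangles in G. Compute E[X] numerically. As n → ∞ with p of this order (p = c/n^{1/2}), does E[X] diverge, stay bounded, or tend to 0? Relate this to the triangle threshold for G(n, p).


Number of potential triangles: C(94, 3) = 134044.
Each occurs with probability p³ ≈ (0.618853)³ ≈ 2.37007435e-01.
By linearity: E[X] = C(94, 3)·p³ ≈ 134044 · 2.37007435e-01 ≈ 31769.424659.
Since α = 1/2 < 1, p = c/n^{1/2} ≫ 1/n is above the triangle threshold p ~ 1/n. Asymptotically E[X] ~ (c³/6)·n^{3(1−α)} = (6³/6)·n^{1.5} → ∞; triangles are abundant w.h.p.

E[X] ≈ 31769.424659; in regime p = Θ(1/n^{1/2}) E[X] diverges (above the triangle threshold p ~ 1/n).


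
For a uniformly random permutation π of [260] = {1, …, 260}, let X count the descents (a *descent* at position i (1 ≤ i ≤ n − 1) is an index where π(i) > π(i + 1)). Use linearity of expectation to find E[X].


Write X = Σ X_I over i = 1, …, 259, with X_I the indicator of one descent.
There are 259 indicators.
For each fixed i, the pair (π(i), π(i+1)) is a uniformly random ordered pair of distinct values from {1, …, 260}; by symmetry P[π(i) > π(i+1)] = 1/2.
By linearity: E[X] = 259 · (1/2) = (260 − 1) · (1/2) = 259/2 ≈ 129.5000.

E[X] = 259/2 = 129.5000.


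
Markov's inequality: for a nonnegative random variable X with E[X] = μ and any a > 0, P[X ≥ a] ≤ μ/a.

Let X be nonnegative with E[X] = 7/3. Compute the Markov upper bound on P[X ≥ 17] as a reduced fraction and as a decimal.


μ = E[X] = 7/3, a = 17.
Markov: P[X ≥ 17] ≤ μ/a = (7/3)/17 = 7/51.
Numerically: ≈ 0.1373.
(Since a = 17 > μ = 2.3333, the bound 7/51 is < 1 and informative.)

P[X ≥ 17] ≤ 7/51 ≈ 0.1373.
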